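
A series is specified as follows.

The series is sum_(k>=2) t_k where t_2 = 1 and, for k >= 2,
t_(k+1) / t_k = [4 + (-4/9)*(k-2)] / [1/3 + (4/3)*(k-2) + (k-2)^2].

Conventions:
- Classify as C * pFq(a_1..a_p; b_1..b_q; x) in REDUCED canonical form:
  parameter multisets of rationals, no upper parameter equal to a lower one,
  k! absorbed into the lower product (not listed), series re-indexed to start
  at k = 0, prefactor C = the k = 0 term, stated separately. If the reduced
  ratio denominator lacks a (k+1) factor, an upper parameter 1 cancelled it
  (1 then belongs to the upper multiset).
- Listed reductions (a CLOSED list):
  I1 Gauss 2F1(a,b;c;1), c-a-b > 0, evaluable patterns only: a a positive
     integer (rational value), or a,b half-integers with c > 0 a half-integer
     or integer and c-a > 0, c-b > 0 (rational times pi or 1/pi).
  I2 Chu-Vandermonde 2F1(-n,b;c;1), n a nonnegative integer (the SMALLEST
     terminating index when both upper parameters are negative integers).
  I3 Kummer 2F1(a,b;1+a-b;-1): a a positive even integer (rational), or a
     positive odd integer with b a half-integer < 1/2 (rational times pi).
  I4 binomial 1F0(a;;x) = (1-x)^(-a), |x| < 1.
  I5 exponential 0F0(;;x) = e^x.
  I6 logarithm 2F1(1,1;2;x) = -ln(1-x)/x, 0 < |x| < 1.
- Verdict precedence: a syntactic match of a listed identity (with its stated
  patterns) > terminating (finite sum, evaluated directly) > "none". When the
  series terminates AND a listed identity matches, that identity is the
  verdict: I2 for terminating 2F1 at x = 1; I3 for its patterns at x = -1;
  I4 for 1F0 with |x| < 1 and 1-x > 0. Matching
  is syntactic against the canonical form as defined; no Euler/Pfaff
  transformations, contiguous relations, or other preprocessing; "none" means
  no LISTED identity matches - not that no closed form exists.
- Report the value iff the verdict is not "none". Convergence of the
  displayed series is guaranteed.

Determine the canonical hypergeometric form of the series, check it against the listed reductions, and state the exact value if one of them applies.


Classification (C = 1): 1F1 with upper {-9}, lower {1/3}, argument x = -4/9. Verdict: terminating. (-9)_k vanishes past k = 9, leaving a 10-term sum, computed directly. Hence: 1763546561449/46793872125.

Key observation: t_0 = 1 here, and factor the ratio over Q (C = 1): negated roots = parameters.
Step ratio: r(k) = (-4/9) * (k-9) / [(k+1/3) (k+1)] - rational in k. x = (-4/9); t_0 = 1; negate the roots.


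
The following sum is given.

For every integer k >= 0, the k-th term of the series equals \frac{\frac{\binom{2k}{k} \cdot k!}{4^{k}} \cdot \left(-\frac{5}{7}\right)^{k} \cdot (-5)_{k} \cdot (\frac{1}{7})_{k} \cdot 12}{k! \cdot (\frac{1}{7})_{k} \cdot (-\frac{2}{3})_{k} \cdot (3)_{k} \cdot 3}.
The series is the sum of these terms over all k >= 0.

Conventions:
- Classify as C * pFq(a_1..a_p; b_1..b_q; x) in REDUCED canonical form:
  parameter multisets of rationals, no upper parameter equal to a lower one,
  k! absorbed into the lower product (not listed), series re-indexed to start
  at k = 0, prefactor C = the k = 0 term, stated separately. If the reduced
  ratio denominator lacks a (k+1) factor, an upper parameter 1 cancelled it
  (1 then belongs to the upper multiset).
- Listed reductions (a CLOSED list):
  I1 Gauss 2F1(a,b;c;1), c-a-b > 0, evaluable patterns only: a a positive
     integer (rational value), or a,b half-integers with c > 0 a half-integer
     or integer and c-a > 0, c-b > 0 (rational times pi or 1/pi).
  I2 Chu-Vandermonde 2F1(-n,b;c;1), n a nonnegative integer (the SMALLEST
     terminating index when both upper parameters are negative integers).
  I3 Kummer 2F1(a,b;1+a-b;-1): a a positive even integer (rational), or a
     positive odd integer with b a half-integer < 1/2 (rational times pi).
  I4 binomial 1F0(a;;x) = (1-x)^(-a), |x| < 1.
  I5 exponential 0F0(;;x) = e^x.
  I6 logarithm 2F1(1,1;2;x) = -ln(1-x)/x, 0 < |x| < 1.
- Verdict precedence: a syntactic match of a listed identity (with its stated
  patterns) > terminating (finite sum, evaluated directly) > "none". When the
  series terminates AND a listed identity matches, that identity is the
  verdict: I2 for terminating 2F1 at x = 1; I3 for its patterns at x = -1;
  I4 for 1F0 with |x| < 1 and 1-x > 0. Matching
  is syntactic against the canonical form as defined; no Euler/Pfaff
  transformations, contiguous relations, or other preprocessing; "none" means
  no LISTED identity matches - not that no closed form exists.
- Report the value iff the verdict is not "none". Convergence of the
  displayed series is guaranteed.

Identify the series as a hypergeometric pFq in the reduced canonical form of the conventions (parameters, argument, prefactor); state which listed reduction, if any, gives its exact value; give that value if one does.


Reduced: x = -\frac{5}{7}, 2F2, upper = {-5, \frac{1}{2}}, lower = {-\frac{2}{3}, 3}, C = 4. Verdict: terminating. With -5 upstairs the series is a 6-term polynomial sum; evaluated term by term. Value: -\frac{842070021}{120472576}.

Key observation: x = -\frac{5}{7} and C(2k,k) (prefactor 4) equals 4^k (1/2)_k / k!.
Term ratio: r(k) = -\frac{5}{7} * (k-5) (k+\frac{1}{2}) / [(k-\frac{2}{3}) (k+3) (k+1)] - rational in k, leading ratio -\frac{5}{7}; with t_0 = 4, classification follows.


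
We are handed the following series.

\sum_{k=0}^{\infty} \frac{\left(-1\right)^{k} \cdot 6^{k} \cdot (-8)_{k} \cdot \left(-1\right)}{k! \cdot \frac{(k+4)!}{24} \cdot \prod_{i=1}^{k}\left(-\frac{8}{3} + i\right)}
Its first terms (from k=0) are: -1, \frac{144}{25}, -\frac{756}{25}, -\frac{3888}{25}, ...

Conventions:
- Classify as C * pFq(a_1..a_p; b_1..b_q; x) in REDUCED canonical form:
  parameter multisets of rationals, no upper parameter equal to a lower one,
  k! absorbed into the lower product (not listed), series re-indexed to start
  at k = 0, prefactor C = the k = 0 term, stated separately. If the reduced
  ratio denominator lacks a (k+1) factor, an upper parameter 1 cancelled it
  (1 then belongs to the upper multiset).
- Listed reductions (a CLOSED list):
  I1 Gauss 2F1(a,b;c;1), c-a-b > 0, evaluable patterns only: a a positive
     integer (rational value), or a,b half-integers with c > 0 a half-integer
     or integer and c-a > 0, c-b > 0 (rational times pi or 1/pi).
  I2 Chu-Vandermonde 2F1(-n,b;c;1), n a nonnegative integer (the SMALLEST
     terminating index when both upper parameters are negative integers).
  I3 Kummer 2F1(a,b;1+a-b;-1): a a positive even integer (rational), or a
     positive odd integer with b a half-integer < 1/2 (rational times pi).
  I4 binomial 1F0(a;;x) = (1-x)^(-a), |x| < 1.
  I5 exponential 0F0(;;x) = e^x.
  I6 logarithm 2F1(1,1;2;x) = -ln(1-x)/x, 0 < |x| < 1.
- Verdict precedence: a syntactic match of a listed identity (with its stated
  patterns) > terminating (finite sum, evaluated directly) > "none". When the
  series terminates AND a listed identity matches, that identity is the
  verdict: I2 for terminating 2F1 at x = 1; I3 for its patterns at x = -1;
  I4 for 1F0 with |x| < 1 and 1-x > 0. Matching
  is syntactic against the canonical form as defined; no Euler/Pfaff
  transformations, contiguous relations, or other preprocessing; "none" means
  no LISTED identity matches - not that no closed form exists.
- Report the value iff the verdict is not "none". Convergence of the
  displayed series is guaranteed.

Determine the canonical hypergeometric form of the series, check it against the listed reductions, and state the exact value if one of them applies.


Prefactor -1, argument -6: 1F2 with upper {-8} over lower {-\frac{5}{3}, 5}. Verdict: terminating - no listed pattern fits, but -8 in the upper list cuts the series at k = 8; direct evaluation. Sum: -\frac{5087892731}{16016000}.

Key observation: from the first term -1: the lower running product (prefactor -1) is a rising factorial.
Adjacent-term ratio: r(k) = -6 * (k-8) / [(k-\frac{5}{3}) (k+5) (k+1)] - rational in k, leading ratio -6; with t_0 = -1, classification follows.


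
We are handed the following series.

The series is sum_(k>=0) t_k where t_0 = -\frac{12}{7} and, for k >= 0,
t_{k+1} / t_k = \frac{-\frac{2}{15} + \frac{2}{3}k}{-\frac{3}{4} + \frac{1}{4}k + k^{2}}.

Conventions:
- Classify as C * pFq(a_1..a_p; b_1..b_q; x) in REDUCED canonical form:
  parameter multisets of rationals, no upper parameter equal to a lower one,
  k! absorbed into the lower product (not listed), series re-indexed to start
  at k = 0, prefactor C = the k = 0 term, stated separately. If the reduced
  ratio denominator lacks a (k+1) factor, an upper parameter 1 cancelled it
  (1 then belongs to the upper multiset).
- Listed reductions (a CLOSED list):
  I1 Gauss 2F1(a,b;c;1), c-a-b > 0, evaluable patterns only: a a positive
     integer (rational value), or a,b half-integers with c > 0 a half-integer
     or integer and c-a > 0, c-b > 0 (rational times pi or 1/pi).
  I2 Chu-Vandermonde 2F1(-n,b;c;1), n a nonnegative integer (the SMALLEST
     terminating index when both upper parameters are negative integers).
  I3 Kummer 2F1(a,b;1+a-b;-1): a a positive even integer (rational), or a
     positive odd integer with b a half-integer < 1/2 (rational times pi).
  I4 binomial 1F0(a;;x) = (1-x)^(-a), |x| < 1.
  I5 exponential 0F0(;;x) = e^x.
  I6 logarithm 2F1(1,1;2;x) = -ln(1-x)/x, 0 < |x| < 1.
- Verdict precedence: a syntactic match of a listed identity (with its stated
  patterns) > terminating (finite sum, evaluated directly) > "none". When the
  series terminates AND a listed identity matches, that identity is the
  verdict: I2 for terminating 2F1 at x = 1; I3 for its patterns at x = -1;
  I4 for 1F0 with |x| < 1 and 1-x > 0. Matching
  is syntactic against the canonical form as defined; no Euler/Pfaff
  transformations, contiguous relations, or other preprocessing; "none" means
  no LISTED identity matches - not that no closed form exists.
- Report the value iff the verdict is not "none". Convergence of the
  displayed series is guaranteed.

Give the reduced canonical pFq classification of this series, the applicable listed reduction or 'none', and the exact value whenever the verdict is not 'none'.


Reduced: x = \frac{2}{3}, 1F1, upper = {-\frac{1}{5}}, lower = {-\frac{3}{4}}, C = -\frac{12}{7}. Verdict: none - this 1F1 at x = \frac{2}{3} matches no listed pattern, and upper {-\frac{1}{5}} holds no stopper.

Structural cue: x = \frac{2}{3} and roots of the ratio polynomials (prefactor -12/7) are the negated parameters.
Adjacent-term ratio: r(k) = \frac{2}{3} * (k-\frac{1}{5}) / [(k-\frac{3}{4}) (k+1)] ; factor over Q: parameters, x = \frac{2}{3}, and C = -\frac{12}{7}.


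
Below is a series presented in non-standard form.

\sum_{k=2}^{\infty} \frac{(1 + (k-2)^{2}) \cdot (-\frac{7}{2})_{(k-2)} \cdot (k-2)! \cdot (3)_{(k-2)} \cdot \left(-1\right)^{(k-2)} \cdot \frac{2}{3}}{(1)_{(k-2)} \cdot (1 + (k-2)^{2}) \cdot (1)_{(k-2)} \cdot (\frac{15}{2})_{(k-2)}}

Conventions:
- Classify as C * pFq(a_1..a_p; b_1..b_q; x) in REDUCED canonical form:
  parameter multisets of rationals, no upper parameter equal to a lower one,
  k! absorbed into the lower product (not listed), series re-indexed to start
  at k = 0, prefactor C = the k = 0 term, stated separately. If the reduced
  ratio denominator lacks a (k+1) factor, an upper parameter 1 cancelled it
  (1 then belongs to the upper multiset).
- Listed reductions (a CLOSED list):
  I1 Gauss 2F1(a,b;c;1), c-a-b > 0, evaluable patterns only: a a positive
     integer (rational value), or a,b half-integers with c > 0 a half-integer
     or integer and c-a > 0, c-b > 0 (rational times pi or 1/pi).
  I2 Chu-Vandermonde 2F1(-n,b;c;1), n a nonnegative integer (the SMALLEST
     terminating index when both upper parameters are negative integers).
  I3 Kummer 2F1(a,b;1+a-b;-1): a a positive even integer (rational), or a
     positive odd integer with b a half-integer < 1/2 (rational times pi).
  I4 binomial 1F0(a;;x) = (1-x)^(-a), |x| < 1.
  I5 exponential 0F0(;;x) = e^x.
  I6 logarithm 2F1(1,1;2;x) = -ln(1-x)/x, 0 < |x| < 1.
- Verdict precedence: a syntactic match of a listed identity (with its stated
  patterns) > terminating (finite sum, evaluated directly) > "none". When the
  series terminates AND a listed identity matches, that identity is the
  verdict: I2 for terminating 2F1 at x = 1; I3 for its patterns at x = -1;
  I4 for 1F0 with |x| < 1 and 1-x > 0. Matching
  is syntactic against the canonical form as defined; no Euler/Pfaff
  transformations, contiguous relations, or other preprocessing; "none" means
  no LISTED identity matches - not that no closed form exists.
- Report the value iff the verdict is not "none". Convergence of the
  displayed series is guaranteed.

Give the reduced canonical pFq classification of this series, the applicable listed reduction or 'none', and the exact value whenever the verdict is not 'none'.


First insight: with t_0 = \frac{2}{3}, the factorial ratio (prefactor 2/3) (k+a-1)!/(a-1)! is a rising factorial (a)_k.
Step ratio: r(k) = -1 * (k-\frac{7}{2}) (k+3) / [(k+\frac{15}{2}) (k+1)] - rational; roots negated = parameters, x = -1, C = \frac{2}{3}.

The series (x = -1) is 2F1: upper {-\frac{7}{2}, 3}, lower {\frac{15}{2}}, prefactor \frac{2}{3}. Verdict: this is Kummer's theorem (I3) (x = -1; c = \frac{15}{2} equals 1+a-b for upper {-\frac{7}{2}, 3}: listed pattern). Sum: \frac{3003}{4096} \cdot \pi.


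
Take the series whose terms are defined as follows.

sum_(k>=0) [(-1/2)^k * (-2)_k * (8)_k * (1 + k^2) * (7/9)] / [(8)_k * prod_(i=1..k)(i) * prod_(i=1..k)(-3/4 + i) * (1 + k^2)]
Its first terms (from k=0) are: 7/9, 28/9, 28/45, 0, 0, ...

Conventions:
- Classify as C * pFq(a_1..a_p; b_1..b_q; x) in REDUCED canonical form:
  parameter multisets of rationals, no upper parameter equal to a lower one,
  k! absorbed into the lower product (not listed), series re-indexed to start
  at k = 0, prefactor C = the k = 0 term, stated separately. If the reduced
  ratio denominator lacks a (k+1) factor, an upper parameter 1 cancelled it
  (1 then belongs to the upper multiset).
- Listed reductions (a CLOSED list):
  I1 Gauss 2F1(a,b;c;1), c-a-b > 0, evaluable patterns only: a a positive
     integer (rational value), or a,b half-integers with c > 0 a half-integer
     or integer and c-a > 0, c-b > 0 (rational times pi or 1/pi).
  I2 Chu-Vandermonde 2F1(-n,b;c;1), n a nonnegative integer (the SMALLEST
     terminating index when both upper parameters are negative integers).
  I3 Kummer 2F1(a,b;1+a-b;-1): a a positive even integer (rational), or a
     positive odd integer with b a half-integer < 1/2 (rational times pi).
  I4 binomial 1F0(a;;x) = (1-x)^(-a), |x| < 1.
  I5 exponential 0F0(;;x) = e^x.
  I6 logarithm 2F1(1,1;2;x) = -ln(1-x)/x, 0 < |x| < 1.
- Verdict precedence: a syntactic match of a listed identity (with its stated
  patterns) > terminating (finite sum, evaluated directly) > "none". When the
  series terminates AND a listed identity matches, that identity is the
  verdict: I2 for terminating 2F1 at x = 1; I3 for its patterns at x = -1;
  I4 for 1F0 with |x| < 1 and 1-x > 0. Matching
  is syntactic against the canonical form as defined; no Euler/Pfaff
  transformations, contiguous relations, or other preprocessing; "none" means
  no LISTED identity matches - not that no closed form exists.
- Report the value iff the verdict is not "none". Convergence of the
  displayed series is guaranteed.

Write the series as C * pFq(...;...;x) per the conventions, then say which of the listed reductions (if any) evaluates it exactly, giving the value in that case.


x = -1/2 here; the reduced form reads 1F1, upper {-2}, lower {1/4}, C = 7/9. Verdict: terminating - no listed pattern fits, but -2 in the upper list cuts the series at k = 2; direct evaluation. Hence: 203/45.

First insight: t_0 being 7/9, the product of the first k integers (prefactor 7/9) is k!.
Term ratio: r(k) = (-1/2) * (k-2) / [(k+1/4) (k+1)] ; factor over Q: parameters, x = (-1/2), and C = 7/9.


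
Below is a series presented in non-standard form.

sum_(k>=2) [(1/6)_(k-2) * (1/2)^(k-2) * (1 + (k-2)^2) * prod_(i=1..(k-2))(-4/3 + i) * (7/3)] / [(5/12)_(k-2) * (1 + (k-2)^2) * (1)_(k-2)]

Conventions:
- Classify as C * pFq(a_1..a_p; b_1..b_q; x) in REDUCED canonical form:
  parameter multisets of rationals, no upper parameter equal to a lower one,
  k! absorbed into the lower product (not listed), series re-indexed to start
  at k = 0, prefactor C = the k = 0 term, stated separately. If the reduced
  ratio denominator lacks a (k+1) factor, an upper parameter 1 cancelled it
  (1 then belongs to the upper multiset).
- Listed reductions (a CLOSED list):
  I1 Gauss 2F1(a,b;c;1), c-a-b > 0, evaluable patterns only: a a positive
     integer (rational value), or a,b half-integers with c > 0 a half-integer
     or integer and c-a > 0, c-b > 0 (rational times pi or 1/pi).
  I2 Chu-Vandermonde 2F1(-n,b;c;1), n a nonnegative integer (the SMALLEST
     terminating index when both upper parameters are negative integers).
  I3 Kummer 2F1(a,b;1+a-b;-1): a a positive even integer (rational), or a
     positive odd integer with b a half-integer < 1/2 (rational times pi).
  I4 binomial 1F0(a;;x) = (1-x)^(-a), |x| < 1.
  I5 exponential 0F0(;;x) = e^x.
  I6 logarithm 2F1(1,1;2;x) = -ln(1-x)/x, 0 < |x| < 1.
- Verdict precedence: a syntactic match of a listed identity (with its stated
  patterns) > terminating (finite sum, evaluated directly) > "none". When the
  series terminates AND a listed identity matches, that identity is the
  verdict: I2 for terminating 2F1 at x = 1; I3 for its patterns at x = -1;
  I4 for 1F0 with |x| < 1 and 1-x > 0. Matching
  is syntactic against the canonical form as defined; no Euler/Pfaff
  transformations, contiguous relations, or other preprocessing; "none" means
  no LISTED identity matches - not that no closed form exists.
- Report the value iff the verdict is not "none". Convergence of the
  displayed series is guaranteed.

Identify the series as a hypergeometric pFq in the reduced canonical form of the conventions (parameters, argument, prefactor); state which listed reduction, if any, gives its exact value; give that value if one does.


Prefactor 7/3, argument 1/2: 2F1 with upper {-1/3, 1/6} over lower {5/12}. Verdict: none - this 2F1 at x = 1/2 matches no listed pattern, and upper {-1/3, 1/6} holds no stopper.

Key observation: t_0 being 7/3, (1)_k (prefactor 7/3) is k! itself.
Ratio: r(k) = (1/2) * (k-1/3) (k+1/6) / [(k+5/12) (k+1)] - poly over poly, x = (1/2) from leading terms; C = 7/3 at k = 0.


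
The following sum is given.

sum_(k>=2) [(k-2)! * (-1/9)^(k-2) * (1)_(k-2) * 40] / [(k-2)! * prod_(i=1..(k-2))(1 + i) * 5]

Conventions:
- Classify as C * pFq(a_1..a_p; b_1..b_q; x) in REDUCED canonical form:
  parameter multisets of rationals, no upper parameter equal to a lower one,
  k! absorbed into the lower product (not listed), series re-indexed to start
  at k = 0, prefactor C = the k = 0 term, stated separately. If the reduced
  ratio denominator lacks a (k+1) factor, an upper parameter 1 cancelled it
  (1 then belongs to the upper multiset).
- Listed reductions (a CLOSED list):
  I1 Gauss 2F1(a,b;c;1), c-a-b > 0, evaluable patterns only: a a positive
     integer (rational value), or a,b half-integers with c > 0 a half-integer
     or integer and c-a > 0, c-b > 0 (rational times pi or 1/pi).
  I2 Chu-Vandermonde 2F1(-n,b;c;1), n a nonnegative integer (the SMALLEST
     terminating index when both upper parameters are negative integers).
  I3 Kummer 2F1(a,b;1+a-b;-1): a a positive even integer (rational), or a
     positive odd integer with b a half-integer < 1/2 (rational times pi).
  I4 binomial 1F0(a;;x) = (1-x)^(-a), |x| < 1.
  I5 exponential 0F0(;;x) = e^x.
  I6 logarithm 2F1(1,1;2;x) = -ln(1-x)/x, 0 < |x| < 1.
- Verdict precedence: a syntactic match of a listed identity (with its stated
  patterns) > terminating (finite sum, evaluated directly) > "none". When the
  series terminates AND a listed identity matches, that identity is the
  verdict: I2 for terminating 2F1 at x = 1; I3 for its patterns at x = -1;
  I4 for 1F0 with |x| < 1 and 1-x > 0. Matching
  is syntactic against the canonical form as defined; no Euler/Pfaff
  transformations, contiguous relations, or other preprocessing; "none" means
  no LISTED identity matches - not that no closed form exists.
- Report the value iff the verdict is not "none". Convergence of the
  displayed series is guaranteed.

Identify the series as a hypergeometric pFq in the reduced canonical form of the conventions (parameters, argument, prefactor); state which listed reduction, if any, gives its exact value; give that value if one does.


With C = 8: the canonical form is 2F1(1, 1; 2; -1/9). Verdict at x = -1/9: the I6 logarithm reduction matches (the logarithm: parameters (1,1;2), x = -1/9). Exact value: 72 * ln(10/9).

The tell: x = (-1/9) and the lower running product (C = 8, x = -1/9) is a rising factorial.
Ratio: r(k) = (-1/9) * (k+1) (k+1) / [(k+2) (k+1)] - rational in k, leading ratio (-1/9); with t_0 = 8, classification follows.


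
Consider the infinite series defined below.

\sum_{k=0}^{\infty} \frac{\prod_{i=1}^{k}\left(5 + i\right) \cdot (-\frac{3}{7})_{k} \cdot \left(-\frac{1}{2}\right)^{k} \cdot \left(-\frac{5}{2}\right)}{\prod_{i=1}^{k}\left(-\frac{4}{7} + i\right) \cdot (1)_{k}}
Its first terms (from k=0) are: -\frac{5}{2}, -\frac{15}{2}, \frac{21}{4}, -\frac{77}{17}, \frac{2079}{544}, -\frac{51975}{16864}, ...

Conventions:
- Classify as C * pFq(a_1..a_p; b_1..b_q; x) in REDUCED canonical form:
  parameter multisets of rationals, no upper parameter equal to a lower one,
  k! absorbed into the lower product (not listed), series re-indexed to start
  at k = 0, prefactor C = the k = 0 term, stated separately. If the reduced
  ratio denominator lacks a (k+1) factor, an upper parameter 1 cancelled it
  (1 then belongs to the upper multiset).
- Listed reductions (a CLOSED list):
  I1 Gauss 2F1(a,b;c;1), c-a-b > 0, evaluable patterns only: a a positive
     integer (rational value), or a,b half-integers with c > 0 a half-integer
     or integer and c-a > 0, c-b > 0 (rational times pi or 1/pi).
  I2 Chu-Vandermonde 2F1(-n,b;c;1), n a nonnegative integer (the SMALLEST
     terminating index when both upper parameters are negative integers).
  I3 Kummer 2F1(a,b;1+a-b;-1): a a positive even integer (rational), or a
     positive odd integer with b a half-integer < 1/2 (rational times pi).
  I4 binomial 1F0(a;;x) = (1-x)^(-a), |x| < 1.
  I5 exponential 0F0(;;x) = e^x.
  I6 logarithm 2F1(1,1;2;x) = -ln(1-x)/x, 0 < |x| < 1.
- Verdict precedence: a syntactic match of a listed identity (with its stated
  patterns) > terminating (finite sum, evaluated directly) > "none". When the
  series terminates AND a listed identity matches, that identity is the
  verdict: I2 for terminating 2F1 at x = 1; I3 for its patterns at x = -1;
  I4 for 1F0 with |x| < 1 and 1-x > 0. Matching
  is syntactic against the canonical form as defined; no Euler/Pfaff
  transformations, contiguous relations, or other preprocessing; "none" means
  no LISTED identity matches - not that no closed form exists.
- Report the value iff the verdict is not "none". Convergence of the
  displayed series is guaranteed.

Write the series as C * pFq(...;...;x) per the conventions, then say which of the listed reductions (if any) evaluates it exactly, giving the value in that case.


Canonical form: C = -\frac{5}{2} times 2F1 with upper {-\frac{3}{7}, 6}, lower {\frac{3}{7}}, x = -\frac{1}{2}. Verdict: none here - no I1-I6 shape fits x = -\frac{1}{2} with lower {\frac{3}{7}}.

Key observation: t_0 being -\frac{5}{2}, the lower running product (C = -5/2) is a rising factorial.
Ratio: r(k) = -\frac{1}{2} * (k-\frac{3}{7}) (k+6) / [(k+\frac{3}{7}) (k+1)] - poly over poly, x = -\frac{1}{2} from leading terms; C = -\frac{5}{2} at k = 0.


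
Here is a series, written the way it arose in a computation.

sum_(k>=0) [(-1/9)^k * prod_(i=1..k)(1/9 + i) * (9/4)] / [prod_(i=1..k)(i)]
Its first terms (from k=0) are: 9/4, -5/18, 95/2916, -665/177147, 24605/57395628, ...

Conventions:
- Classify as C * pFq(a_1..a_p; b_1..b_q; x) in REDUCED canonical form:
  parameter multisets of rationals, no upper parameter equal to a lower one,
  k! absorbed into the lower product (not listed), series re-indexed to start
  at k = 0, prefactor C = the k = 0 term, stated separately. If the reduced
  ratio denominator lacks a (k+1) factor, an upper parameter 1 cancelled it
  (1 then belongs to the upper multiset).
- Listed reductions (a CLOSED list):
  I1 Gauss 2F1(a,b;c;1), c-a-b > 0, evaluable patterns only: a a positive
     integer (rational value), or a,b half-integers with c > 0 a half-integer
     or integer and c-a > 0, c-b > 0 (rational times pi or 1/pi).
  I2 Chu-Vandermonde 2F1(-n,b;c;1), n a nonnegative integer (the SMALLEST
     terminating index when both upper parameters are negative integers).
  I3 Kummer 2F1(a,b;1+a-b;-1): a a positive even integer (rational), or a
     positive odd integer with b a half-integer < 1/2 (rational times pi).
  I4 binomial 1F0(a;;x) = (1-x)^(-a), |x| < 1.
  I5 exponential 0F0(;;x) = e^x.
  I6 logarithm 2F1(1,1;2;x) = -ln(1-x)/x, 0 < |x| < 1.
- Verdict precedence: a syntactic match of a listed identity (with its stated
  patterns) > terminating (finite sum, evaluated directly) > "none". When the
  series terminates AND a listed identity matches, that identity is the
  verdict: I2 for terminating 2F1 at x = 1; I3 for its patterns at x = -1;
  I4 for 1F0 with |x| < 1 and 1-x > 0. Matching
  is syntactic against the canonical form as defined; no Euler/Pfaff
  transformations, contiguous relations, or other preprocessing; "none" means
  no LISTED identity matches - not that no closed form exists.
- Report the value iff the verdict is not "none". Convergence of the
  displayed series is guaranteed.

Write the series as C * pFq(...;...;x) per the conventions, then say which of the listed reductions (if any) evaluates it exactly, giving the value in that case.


Reduced: x = -1/9, 1F0, upper = {10/9}, lower = {-}, C = 9/4. Verdict: this is the binomial series (I4) (the 1F0 binomial series: exponent -10/9, x = -1/9). Value: (9/4) * (10/9)^(-10/9).

Key observation: from the first term 9/4: the product of the first k integers (C = 9/4) is k!.
Term ratio: r(k) = (-1/9) * (k+10/9) / [(k+1)] ; factor over Q: parameters, x = (-1/9), and C = 9/4.


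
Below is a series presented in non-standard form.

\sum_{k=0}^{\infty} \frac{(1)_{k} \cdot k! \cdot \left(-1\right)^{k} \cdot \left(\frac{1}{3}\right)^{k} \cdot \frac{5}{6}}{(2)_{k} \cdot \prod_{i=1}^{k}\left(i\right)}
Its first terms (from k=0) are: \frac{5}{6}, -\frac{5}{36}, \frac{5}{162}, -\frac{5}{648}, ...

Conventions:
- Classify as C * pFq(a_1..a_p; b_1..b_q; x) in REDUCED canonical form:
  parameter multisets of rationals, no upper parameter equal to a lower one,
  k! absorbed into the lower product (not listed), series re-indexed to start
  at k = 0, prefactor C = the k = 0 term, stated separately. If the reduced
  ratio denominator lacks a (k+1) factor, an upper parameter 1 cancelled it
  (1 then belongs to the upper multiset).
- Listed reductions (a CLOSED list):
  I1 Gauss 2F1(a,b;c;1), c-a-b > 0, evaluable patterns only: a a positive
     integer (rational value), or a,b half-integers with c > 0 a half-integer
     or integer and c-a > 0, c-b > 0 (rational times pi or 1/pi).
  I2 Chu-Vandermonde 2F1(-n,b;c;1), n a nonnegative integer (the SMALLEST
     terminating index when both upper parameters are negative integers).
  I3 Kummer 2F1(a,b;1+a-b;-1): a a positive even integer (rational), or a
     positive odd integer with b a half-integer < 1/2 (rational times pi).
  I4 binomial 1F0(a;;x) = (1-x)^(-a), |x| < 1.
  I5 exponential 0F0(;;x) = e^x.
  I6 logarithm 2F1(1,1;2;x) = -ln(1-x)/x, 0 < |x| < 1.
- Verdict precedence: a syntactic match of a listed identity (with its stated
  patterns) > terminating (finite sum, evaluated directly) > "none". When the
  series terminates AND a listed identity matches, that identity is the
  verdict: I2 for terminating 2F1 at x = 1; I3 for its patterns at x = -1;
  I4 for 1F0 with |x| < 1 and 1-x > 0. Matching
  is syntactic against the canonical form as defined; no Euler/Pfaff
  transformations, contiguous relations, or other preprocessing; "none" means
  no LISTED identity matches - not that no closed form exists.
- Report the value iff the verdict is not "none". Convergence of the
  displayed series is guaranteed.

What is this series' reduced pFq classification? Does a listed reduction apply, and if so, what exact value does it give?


This is \frac{5}{6} * 2F1(1, 1; 2; -\frac{1}{3}) in reduced canonical form. Verdict: the logarithmic series (I6) fires (the logarithm: parameters (1,1;2), x = -\frac{1}{3}). Value: \frac{5}{2} \cdot \ln\left(\frac{4}{3}\right).

Key step: with t_0 = \frac{5}{6}, the (-1)^k factor (prefactor 5/6) folds into the argument's sign.
Step ratio: r(k) = -\frac{1}{3} * (k+1) (k+1) / [(k+2) (k+1)] - rational in k, leading ratio -\frac{1}{3}; with t_0 = \frac{5}{6}, classification follows.


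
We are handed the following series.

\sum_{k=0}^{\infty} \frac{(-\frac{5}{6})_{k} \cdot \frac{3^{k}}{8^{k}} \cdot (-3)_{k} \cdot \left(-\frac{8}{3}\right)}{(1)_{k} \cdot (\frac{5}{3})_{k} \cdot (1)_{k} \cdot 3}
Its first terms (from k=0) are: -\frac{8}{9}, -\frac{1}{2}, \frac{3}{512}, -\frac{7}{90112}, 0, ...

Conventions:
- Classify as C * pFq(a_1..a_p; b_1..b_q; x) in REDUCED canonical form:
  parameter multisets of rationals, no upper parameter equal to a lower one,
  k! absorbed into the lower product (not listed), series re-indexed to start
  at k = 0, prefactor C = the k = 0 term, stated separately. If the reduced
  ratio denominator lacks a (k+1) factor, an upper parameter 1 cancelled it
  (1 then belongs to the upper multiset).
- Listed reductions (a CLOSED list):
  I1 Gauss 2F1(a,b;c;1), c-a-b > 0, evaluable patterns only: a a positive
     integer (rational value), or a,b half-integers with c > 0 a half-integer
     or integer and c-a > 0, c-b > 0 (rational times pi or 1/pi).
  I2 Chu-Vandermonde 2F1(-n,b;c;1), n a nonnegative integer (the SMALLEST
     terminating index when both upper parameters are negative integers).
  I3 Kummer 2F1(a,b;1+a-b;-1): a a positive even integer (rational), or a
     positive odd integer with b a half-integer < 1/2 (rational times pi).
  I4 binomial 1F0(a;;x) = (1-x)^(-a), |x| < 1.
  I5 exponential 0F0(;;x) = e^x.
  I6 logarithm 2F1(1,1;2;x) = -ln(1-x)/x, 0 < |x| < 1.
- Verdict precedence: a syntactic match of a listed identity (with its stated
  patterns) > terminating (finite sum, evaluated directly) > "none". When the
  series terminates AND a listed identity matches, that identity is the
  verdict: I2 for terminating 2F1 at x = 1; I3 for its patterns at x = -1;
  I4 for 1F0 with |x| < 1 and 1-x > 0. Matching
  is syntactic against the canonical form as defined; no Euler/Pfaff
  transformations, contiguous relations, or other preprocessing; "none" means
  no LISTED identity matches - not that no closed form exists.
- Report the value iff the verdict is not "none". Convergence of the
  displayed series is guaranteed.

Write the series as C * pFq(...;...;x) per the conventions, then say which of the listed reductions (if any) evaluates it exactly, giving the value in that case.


Prefactor -\frac{8}{9}, argument \frac{3}{8}: 2F2 with upper {-3, -\frac{5}{6}} over lower {1, \frac{5}{3}}. Verdict: terminating - the sum ends at index 3 because -3 is a negative integer; exact evaluation follows. Hence: -\frac{1121711}{811008}.

Structural cue: with t_0 = -\frac{8}{9}, (1)_k (C = -8/9) is k! itself.
Step ratio: r(k) = \frac{3}{8} * (k-3) (k-\frac{5}{6}) / [(k+1) (k+\frac{5}{3}) (k+1)] - rational in k, leading ratio \frac{3}{8}; with t_0 = -\frac{8}{9}, classification follows.


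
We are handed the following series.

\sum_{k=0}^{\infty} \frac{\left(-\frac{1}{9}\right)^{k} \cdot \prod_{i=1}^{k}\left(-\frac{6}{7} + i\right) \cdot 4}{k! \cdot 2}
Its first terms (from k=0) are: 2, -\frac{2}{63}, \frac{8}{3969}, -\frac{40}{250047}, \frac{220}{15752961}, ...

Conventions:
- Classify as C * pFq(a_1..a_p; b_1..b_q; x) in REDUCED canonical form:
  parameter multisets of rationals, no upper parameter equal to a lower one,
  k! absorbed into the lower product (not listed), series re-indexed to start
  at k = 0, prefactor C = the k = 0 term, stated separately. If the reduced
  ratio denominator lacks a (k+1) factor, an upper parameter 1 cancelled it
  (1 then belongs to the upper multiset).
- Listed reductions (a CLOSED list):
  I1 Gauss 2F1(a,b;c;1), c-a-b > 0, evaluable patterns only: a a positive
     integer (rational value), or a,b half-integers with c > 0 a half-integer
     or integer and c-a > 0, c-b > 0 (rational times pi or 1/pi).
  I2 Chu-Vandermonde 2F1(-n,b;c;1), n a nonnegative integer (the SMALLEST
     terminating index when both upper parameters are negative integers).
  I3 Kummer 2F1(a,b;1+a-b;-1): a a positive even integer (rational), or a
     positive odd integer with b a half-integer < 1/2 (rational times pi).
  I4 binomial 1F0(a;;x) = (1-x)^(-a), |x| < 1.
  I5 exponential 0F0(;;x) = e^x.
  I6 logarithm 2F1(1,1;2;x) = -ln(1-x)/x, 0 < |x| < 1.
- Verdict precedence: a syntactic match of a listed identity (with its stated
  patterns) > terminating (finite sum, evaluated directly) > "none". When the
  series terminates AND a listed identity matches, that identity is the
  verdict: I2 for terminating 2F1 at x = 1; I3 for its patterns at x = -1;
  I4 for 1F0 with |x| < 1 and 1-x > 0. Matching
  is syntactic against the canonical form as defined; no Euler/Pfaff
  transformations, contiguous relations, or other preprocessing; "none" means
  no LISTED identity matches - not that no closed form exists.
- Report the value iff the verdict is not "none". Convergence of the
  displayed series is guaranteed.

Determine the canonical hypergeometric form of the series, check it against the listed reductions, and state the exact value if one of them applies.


Classification (C = 2): 1F0 with upper {\frac{1}{7}}, lower {-}, argument x = -\frac{1}{9}. Verdict (x = -\frac{1}{9}): binomial (I4) applies (the 1F0 binomial series: exponent -1/7, x = -\frac{1}{9}). Exact value: 2 \cdot \left(\frac{10}{9}\right)^{-\frac{1}{7}}.

First insight: t_0 being 2, the constant factors (C = 2) combine into one prefactor.
Adjacent-term ratio: r(k) = -\frac{1}{9} * (k+\frac{1}{7}) / [(k+1)] - rational in k. x = -\frac{1}{9}; t_0 = 2; negate the roots.


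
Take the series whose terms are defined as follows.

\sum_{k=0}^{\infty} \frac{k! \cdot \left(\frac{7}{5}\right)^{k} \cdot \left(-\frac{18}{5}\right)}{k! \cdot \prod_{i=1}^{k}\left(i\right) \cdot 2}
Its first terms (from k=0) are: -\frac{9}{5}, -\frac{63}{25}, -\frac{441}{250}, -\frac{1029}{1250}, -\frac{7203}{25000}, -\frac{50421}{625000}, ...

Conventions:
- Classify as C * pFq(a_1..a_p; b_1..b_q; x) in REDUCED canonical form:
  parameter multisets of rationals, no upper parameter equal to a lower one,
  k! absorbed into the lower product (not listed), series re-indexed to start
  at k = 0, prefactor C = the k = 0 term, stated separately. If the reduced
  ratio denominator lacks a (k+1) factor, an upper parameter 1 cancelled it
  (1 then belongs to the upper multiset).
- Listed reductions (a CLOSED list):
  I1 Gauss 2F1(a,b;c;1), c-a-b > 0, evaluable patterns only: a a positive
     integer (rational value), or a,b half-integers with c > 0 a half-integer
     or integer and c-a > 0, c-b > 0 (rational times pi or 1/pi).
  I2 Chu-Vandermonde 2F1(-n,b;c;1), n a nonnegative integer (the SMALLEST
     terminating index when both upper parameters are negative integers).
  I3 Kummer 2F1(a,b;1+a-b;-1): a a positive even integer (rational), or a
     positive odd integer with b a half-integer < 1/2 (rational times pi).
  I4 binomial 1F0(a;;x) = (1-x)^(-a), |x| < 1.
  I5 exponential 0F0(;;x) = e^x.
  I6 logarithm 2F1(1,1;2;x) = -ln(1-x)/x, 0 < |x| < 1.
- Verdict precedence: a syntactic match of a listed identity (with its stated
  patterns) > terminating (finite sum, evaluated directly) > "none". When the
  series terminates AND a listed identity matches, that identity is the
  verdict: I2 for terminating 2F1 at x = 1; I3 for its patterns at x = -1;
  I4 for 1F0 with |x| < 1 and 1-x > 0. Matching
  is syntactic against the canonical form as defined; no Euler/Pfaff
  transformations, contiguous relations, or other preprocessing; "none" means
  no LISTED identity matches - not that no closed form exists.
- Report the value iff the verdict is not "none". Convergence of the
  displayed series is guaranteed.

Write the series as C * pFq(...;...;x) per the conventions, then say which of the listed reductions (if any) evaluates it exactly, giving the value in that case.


x = \frac{7}{5} here; the reduced form reads 0F0, upper {-}, lower {-}, C = -\frac{9}{5}. Verdict at x = \frac{7}{5}: the exponential series (I5) matches (the 0F0 exponential series at x = \frac{7}{5}). Sum: \left(-\frac{9}{5}\right) \cdot e^{\frac{7}{5}}.

Structural cue: from the first term -\frac{9}{5}: the factorial ratio (prefactor -9/5) (k+a-1)!/(a-1)! is a rising factorial (a)_k.
Adjacent-term ratio: r(k) = \frac{7}{5} * 1 / [(k+1)] - rational; roots negated = parameters, x = \frac{7}{5}, C = -\frac{9}{5}.


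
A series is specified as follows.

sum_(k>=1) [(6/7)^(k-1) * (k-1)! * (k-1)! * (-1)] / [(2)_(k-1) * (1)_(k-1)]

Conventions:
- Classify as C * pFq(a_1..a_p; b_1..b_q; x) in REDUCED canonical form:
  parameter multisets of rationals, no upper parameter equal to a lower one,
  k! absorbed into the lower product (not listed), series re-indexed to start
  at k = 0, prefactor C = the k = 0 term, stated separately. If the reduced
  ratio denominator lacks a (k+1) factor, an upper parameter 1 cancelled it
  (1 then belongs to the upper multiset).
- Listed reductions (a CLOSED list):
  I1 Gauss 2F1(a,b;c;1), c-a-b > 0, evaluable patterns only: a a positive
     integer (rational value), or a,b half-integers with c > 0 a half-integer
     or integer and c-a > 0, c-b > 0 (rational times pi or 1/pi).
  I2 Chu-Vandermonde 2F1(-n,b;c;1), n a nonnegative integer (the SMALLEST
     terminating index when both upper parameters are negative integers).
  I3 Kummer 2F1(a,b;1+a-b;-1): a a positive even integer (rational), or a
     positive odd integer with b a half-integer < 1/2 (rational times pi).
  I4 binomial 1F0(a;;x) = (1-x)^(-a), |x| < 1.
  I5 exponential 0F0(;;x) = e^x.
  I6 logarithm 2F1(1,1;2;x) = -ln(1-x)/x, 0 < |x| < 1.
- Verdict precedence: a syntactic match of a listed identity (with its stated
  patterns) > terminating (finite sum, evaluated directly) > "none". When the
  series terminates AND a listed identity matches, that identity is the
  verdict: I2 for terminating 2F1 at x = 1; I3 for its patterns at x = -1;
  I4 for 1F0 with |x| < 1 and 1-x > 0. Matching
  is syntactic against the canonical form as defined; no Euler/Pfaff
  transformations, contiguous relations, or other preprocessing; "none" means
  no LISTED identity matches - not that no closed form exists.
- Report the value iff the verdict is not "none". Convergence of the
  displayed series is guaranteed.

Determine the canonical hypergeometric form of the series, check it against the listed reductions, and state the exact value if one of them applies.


The series (x = 6/7) is 2F1: upper {1, 1}, lower {2}, prefactor -1. Verdict: the I6 logarithm reduction fires (the logarithm: parameters (1,1;2), x = 6/7). Its exact value is (7/6) * ln(1/7).

The tell: with t_0 = -1, (1)_k (prefactor -1) is k! itself.
Ratio: r(k) = (6/7) * (k+1) (k+1) / [(k+2) (k+1)] - rational in k, leading ratio (6/7); with t_0 = -1, classification follows.


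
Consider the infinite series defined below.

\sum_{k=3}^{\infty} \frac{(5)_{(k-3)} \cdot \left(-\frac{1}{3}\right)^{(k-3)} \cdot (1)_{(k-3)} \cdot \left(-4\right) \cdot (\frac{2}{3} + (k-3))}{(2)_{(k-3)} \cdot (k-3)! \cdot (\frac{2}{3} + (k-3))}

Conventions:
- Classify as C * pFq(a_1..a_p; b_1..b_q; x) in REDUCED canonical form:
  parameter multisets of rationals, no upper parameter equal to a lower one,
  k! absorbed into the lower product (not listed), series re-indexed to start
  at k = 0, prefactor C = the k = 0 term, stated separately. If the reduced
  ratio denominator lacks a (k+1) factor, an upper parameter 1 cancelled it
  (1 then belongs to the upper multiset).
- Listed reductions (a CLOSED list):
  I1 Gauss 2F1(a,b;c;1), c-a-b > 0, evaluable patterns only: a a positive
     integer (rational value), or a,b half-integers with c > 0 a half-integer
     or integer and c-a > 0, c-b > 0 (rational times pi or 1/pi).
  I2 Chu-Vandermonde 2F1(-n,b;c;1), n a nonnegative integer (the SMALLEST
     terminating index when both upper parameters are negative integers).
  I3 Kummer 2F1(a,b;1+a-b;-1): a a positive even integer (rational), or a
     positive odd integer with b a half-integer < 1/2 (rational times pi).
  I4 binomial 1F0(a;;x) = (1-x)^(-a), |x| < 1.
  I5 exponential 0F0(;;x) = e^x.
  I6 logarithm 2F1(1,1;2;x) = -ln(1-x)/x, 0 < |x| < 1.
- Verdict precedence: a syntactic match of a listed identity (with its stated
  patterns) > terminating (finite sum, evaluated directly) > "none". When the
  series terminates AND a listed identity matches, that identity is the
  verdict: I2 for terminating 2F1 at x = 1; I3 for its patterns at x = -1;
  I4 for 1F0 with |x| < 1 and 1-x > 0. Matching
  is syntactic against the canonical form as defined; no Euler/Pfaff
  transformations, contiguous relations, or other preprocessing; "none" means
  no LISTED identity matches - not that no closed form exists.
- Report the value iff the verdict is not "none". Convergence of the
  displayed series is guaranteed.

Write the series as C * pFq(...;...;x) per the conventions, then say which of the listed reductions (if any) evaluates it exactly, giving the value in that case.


This is -4 * 2F1(1, 5; 2; -\frac{1}{3}) in reduced canonical form. Verdict: none. No listed pattern accepts 2F1(1, 5; 2; -\frac{1}{3}).

Structural cue: with t_0 = -4, the factor k + 2/3 cancels (top and bottom), leaving prefactor -4.
Consecutive-term ratio: r(k) = -\frac{1}{3} * (k+1) (k+5) / [(k+2) (k+1)] ; factor over Q: parameters, x = -\frac{1}{3}, and C = -4.
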